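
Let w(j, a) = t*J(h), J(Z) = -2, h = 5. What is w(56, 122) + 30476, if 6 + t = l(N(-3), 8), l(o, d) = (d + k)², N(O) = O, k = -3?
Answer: 30438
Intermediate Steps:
l(o, d) = (-3 + d)² (l(o, d) = (d - 3)² = (-3 + d)²)
t = 19 (t = -6 + (-3 + 8)² = -6 + 5² = -6 + 25 = 19)
w(j, a) = -38 (w(j, a) = 19*(-2) = -38)
w(56, 122) + 30476 = -38 + 30476 = 30438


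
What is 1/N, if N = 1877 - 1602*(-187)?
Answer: 1/301451 ≈ 3.3173e-6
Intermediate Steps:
N = 301451 (N = 1877 + 299574 = 301451)
1/N = 1/301451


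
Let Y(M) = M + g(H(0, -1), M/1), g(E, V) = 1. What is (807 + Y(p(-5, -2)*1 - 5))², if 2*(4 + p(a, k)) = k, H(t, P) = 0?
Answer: 636804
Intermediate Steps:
p(a, k) = -4 + k/2
Y(M) = 1 + M (Y(M) = M + 1 = 1 + M)
(807 + Y(p(-5, -2)*1 - 5))² = (807 + (1 + ((-4 + (½)*(-2))*1 - 5)))² = (807 + (1 + ((-4 - 1)*1 - 5)))² = (807 + (1 + (-5*1 - 5)))² = (807 + (1 + (-5 - 5)))² = (807 + (1 - 10))² = (807 - 9)² = 798² = 636804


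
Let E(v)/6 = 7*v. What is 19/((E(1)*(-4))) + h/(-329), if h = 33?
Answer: -1685/7896 ≈ -0.21340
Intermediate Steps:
E(v) = 42*v (E(v) = 6*(7*v) = 42*v)
19/((E(1)*(-4))) + h/(-329) = 19/(((42*1)*(-4))) + 33/(-329) = 19/((42*(-4))) + 33*(-1/329) = 19/(-168) - 33/329 = 19*(-1/168) - 33/329 = -19/168 - 33/329 = -1685/7896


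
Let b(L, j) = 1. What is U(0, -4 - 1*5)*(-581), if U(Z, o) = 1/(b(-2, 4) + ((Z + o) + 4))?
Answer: 581/4 ≈ 145.25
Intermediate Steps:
U(Z, o) = 1/(5 + Z + o) (U(Z, o) = 1/(1 + ((Z + o) + 4)) = 1/(1 + (4 + Z + o)) = 1/(5 + Z + o))
U(0, -4 - 1*5)*(-581) = -581/(5 + 0 + (-4 - 1*5)) = -581/(5 + 0 + (-4 - 5)) = -581/(5 + 0 - 9) = -581/(-4) = -¼*(-581) = 581/4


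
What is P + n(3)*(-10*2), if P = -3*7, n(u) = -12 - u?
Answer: 279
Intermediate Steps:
P = -21
P + n(3)*(-10*2) = -21 + (-12 - 1*3)*(-10*2) = -21 + (-12 - 3)*(-20) = -21 - 15*(-20) = -21 + 300 = 279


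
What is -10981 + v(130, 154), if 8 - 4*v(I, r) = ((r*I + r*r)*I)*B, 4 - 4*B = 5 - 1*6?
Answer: -1787754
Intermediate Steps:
B = 5/4 (B = 1 - (5 - 1*6)/4 = 1 - (5 - 6)/4 = 1 - ¼*(-1) = 1 + ¼ = 5/4 ≈ 1.2500)
v(I, r) = 2 - 5*I*(r² + I*r)/16 (v(I, r) = 2 - (r*I + r*r)*I*5/(4*4) = 2 - (I*r + r²)*I*5/(4*4) = 2 - (r² + I*r)*I*5/(4*4) = 2 - I*(r² + I*r)*5/(4*4) = 2 - 5*I*(r² + I*r)/16)
-10981 + v(130, 154) = -10981 + (2 - 5/16*130*154² - 5/16*154*130²) = -10981 + (2 - 5/16*130*23716 - 5/16*154*16900) = -10981 + (2 - 1926925/2 - 1626625/2) = -10981 - 1776773 = -1787754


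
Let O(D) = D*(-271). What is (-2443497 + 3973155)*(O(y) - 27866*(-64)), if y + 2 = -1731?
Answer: 3446421961086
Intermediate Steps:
y = -1733 (y = -2 - 1731 = -1733)
O(D) = -271*D
(-2443497 + 3973155)*(O(y) - 27866*(-64)) = (-2443497 + 3973155)*(-271*(-1733) - 27866*(-64)) = 1529658*(469643 + 1783424) = 1529658*2253067 = 3446421961086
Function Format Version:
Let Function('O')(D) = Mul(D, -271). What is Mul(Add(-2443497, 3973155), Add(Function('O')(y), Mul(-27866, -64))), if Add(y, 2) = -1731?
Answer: 3446421961086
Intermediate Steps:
y = -1733 (y = Add(-2, -1731) = -1733)
Function('O')(D) = Mul(-271, D)
Mul(Add(-2443497, 3973155), Add(Function('O')(y), Mul(-27866, -64))) = Mul(Add(-2443497, 3973155), Add(Mul(-271, -1733), Mul(-27866, -64))) = Mul(1529658, Add(469643, 1783424)) = Mul(1529658, 2253067) = 3446421961086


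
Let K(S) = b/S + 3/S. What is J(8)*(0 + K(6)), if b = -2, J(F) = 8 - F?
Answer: 0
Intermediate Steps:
K(S) = 1/S (K(S) = -2/S + 3/S = 1/S)
J(8)*(0 + K(6)) = (8 - 1*8)*(0 + 1/6) = (8 - 8)*(0 + ⅙) = 0*(⅙) = 0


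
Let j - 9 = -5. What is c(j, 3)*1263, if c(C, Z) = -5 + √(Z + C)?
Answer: -6315 + 1263*√7 ≈ -2973.4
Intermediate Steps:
j = 4 (j = 9 - 5 = 4)
c(C, Z) = -5 + √(C + Z)
c(j, 3)*1263 = (-5 + √(4 + 3))*1263 = (-5 + √7)*1263 = -6315 + 1263*√7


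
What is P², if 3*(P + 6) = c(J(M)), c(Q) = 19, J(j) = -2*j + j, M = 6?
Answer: ⅑ ≈ 0.11111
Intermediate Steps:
J(j) = -j
P = ⅓ (P = -6 + (⅓)*19 = -6 + 19/3 = ⅓ ≈ 0.33333)
P² = (⅓)² = ⅑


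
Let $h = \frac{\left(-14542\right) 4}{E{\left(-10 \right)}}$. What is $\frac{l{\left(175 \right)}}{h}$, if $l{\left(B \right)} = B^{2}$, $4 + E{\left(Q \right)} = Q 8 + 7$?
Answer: $\frac{214375}{5288} \approx 40.54$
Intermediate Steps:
$E{\left(Q \right)} = 3 + 8 Q$ ($E{\left(Q \right)} = -4 + \left(Q 8 + 7\right) = -4 + \left(8 Q + 7\right) = -4 + \left(7 + 8 Q\right) = 3 + 8 Q$)
$h = \frac{5288}{7}$ ($h = \frac{\left(-14542\right) 4}{3 + 8 \left(-10\right)} = - \frac{58168}{3 - 80} = - \frac{58168}{-77} = \left(-58168\right) \left(- \frac{1}{77}\right) = \frac{5288}{7} \approx 755.43$)
$\frac{l{\left(175 \right)}}{h} = \frac{175^{2}}{\frac{5288}{7}} = 30625 \cdot \frac{7}{5288} = \frac{214375}{5288}$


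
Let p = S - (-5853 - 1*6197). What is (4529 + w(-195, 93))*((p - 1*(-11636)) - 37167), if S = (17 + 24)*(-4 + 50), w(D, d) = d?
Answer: -53592090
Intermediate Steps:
S = 1886 (S = 41*46 = 1886)
p = 13936 (p = 1886 - (-5853 - 1*6197) = 1886 - (-5853 - 6197) = 1886 - 1*(-12050) = 1886 + 12050 = 13936)
(4529 + w(-195, 93))*((p - 1*(-11636)) - 37167) = (4529 + 93)*((13936 - 1*(-11636)) - 37167) = 4622*((13936 + 11636) - 37167) = 4622*(25572 - 37167) = 4622*(-11595) = -53592090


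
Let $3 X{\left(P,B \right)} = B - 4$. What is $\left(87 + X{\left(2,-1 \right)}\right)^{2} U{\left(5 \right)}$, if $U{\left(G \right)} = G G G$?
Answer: $\frac{8192000}{9} \approx 9.1022 \cdot 10^{5}$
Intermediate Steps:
$X{\left(P,B \right)} = - \frac{4}{3} + \frac{B}{3}$ ($X{\left(P,B \right)} = \frac{B - 4}{3} = \frac{-4 + B}{3} = - \frac{4}{3} + \frac{B}{3}$)
$U{\left(G \right)} = G^{3}$ ($U{\left(G \right)} = G^{2} G = G^{3}$)
$\left(87 + X{\left(2,-1 \right)}\right)^{2} U{\left(5 \right)} = \left(87 + \left(- \frac{4}{3} + \frac{1}{3} \left(-1\right)\right)\right)^{2} \cdot 5^{3} = \left(87 - \frac{5}{3}\right)^{2} \cdot 125 = \left(\frac{256}{3}\right)^{2} \cdot 125 = \frac{65536}{9} \cdot 125 = \frac{8192000}{9}$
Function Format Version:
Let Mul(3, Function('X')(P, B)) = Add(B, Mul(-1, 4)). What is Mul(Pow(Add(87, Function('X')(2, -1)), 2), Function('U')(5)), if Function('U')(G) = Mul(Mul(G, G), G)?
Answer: Rational(8192000, 9) ≈ 9.1022e+5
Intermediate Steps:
Function('X')(P, B) = Add(Rational(-4, 3), Mul(Rational(1, 3), B)) (Function('X')(P, B) = Mul(Rational(1, 3), Add(B, Mul(-1, 4))) = Mul(Rational(1, 3), Add(B, -4)) = Mul(Rational(1, 3), Add(-4, B)) = Add(Rational(-4, 3), Mul(Rational(1, 3), B)))
Function('U')(G) = Pow(G, 3) (Function('U')(G) = Mul(Pow(G, 2), G) = Pow(G, 3))
Mul(Pow(Add(87, Function('X')(2, -1)), 2), Function('U')(5)) = Mul(Pow(Add(87, Add(Rational(-4, 3), Mul(Rational(1, 3), -1))), 2), Pow(5, 3)) = Mul(Pow(Add(87, Add(Rational(-4, 3), Rational(-1, 3))), 2), 125) = Mul(Pow(Add(87, Rational(-5, 3)), 2), 125) = Mul(Pow(Rational(256, 3), 2), 125) = Mul(Rational(65536, 9), 125) = Rational(8192000, 9)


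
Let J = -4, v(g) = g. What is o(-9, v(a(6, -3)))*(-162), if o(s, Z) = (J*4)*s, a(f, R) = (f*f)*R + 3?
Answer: -23328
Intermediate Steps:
a(f, R) = 3 + R*f² (a(f, R) = f²*R + 3 = R*f² + 3 = 3 + R*f²)
o(s, Z) = -16*s (o(s, Z) = (-4*4)*s = -16*s)
o(-9, v(a(6, -3)))*(-162) = -16*(-9)*(-162) = 144*(-162) = -23328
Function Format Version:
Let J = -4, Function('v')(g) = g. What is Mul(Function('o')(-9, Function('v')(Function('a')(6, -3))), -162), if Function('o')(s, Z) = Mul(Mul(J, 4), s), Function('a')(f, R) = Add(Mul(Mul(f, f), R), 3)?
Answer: -23328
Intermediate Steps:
Function('a')(f, R) = Add(3, Mul(R, Pow(f, 2))) (Function('a')(f, R) = Add(Mul(Pow(f, 2), R), 3) = Add(Mul(R, Pow(f, 2)), 3) = Add(3, Mul(R, Pow(f, 2))))
Function('o')(s, Z) = Mul(-16, s) (Function('o')(s, Z) = Mul(Mul(-4, 4), s) = Mul(-16, s))
Mul(Function('o')(-9, Function('v')(Function('a')(6, -3))), -162) = Mul(Mul(-16, -9), -162) = Mul(144, -162) = -23328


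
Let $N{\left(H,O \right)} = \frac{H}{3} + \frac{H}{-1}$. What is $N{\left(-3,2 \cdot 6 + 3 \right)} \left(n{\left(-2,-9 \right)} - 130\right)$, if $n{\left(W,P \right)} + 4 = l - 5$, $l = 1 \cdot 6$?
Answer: $-266$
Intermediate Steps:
$N{\left(H,O \right)} = - \frac{2 H}{3}$ ($N{\left(H,O \right)} = H \frac{1}{3} + H \left(-1\right) = \frac{H}{3} - H = - \frac{2 H}{3}$)
$l = 6$
$n{\left(W,P \right)} = -3$ ($n{\left(W,P \right)} = -4 + \left(6 - 5\right) = -4 + 1 = -3$)
$N{\left(-3,2 \cdot 6 + 3 \right)} \left(n{\left(-2,-9 \right)} - 130\right) = \left(- \frac{2}{3}\right) \left(-3\right) \left(-3 - 130\right) = 2 \left(-133\right) = -266$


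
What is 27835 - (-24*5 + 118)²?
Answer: 27831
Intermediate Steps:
27835 - (-24*5 + 118)² = 27835 - (-120 + 118)² = 27835 - 1*(-2)² = 27835 - 1*4 = 27835 - 4 = 27831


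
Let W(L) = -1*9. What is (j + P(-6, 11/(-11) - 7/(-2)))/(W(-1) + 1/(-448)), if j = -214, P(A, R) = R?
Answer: 94752/4033 ≈ 23.494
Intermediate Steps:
W(L) = -9
(j + P(-6, 11/(-11) - 7/(-2)))/(W(-1) + 1/(-448)) = (-214 + (11/(-11) - 7/(-2)))/(-9 + 1/(-448)) = (-214 + (11*(-1/11) - 7*(-½)))/(-9 - 1/448) = (-214 + (-1 + 7/2))/(-4033/448) = (-214 + 5/2)*(-448/4033) = -423/2*(-448/4033) = 94752/4033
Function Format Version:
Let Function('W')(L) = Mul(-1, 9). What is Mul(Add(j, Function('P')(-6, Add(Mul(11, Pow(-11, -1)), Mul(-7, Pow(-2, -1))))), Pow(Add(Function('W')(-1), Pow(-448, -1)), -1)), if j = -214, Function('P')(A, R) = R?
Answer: Rational(94752, 4033) ≈ 23.494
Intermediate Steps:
Function('W')(L) = -9
Mul(Add(j, Function('P')(-6, Add(Mul(11, Pow(-11, -1)), Mul(-7, Pow(-2, -1))))), Pow(Add(Function('W')(-1), Pow(-448, -1)), -1)) = Mul(Add(-214, Add(Mul(11, Pow(-11, -1)), Mul(-7, Pow(-2, -1)))), Pow(Add(-9, Pow(-448, -1)), -1)) = Mul(Add(-214, Add(Mul(11, Rational(-1, 11)), Mul(-7, Rational(-1, 2)))), Pow(Add(-9, Rational(-1, 448)), -1)) = Mul(Add(-214, Add(-1, Rational(7, 2))), Pow(Rational(-4033, 448), -1)) = Mul(Add(-214, Rational(5, 2)), Rational(-448, 4033)) = Mul(Rational(-423, 2), Rational(-448, 4033)) = Rational(94752, 4033)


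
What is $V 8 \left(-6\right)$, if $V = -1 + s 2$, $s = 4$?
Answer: $-336$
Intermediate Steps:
$V = 7$ ($V = -1 + 4 \cdot 2 = -1 + 8 = 7$)
$V 8 \left(-6\right) = 7 \cdot 8 \left(-6\right) = 56 \left(-6\right) = -336$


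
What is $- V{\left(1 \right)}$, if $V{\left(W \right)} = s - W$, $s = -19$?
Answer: $20$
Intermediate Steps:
$V{\left(W \right)} = -19 - W$
$- V{\left(1 \right)} = - (-19 - 1) = \left(-1\right) \left(-20\right) = 20$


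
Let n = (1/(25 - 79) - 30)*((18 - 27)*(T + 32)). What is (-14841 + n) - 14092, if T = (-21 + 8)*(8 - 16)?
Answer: 23429/3 ≈ 7809.7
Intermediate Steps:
T = 104 (T = -13*(-8) = 104)
n = 110228/3 (n = (1/(25 - 79) - 30)*((18 - 27)*(104 + 32)) = (1/(-54) - 30)*(-9*136) = (-1/54 - 30)*(-1224) = -1621/54*(-1224) = 110228/3 ≈ 36743.)
(-14841 + n) - 14092 = (-14841 + 110228/3) - 14092 = 65705/3 - 14092 = 23429/3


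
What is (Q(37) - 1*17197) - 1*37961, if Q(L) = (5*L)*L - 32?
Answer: -48345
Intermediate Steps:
Q(L) = -32 + 5*L**2 (Q(L) = 5*L**2 - 32 = -32 + 5*L**2)
(Q(37) - 1*17197) - 1*37961 = ((-32 + 5*37**2) - 1*17197) - 1*37961 = ((-32 + 5*1369) - 17197) - 37961 = ((-32 + 6845) - 17197) - 37961 = (6813 - 17197) - 37961 = -10384 - 37961 = -48345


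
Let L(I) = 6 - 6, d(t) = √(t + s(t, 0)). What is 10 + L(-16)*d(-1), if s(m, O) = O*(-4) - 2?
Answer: 10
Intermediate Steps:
s(m, O) = -2 - 4*O (s(m, O) = -4*O - 2 = -2 - 4*O)
d(t) = √(-2 + t) (d(t) = √(t + (-2 - 4*0)) = √(t + (-2 + 0)) = √(t - 2) = √(-2 + t))
L(I) = 0
10 + L(-16)*d(-1) = 10 + 0*√(-2 - 1) = 10 + 0*√(-3) = 10 + 0*(I*√3) = 10 + 0 = 10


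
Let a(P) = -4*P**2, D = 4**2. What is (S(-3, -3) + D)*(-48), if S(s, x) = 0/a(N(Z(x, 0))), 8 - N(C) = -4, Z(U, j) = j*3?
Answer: -768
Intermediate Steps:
Z(U, j) = 3*j
N(C) = 12 (N(C) = 8 - 1*(-4) = 8 + 4 = 12)
D = 16
S(s, x) = 0 (S(s, x) = 0/((-4*12**2)) = 0/((-4*144)) = 0/(-576) = 0*(-1/576) = 0)
(S(-3, -3) + D)*(-48) = (0 + 16)*(-48) = 16*(-48) = -768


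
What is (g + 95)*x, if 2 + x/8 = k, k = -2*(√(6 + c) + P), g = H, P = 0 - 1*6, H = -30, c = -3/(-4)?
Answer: 5200 - 1560*√3 ≈ 2498.0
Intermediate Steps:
c = ¾ (c = -3*(-¼) = ¾ ≈ 0.75000)
P = -6 (P = 0 - 6 = -6)
g = -30
k = 12 - 3*√3 (k = -2*(√(6 + ¾) - 6) = -2*(√(27/4) - 6) = -2*(3*√3/2 - 6) = -2*(-6 + 3*√3/2) = 12 - 3*√3 ≈ 6.8038)
x = 80 - 24*√3 (x = -16 + 8*(12 - 3*√3) = -16 + (96 - 24*√3) = 80 - 24*√3 ≈ 38.431)
(g + 95)*x = (-30 + 95)*(80 - 24*√3) = 65*(80 - 24*√3) = 5200 - 1560*√3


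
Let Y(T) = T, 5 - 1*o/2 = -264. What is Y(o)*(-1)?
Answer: -538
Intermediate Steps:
o = 538 (o = 10 - 2*(-264) = 10 + 528 = 538)
Y(o)*(-1) = 538*(-1) = -538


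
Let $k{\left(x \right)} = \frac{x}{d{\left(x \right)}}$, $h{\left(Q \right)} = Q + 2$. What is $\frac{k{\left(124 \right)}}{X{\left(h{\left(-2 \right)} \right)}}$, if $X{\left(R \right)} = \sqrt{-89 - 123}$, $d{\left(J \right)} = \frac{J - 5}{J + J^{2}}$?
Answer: $- \frac{961000 i \sqrt{53}}{6307} \approx - 1109.3 i$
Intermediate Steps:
$h{\left(Q \right)} = 2 + Q$
$d{\left(J \right)} = \frac{-5 + J}{J + J^{2}}$
$X{\left(R \right)} = 2 i \sqrt{53}$ ($X{\left(R \right)} = \sqrt{-89 - 123} = \sqrt{-212} = 2 i \sqrt{53}$)
$k{\left(x \right)} = \frac{x^{2} \left(1 + x\right)}{-5 + x}$ ($k{\left(x \right)} = \frac{x}{\frac{1}{x} \frac{1}{1 + x} \left(-5 + x\right)} = x \frac{x \left(1 + x\right)}{-5 + x} = \frac{x^{2} \left(1 + x\right)}{-5 + x}$)
$\frac{k{\left(124 \right)}}{X{\left(h{\left(-2 \right)} \right)}} = \frac{124^{2} \frac{1}{-5 + 124} \left(1 + 124\right)}{2 i \sqrt{53}} = 15376 \cdot \frac{1}{119} \cdot 125 \left(- \frac{i \sqrt{53}}{106}\right) = \frac{1922000 \left(- \frac{i \sqrt{53}}{106}\right)}{119} = - \frac{961000 i \sqrt{53}}{6307}$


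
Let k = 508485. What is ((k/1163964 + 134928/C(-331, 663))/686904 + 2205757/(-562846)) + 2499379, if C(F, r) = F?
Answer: 62048795676972850397586275/24825723902654570976 ≈ 2.4994e+6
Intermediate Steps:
((k/1163964 + 134928/C(-331, 663))/686904 + 2205757/(-562846)) + 2499379 = ((508485/1163964 + 134928/(-331))/686904 + 2205757/(-562846)) + 2499379 = ((508485*(1/1163964) + 134928*(-1/331))*(1/686904) + 2205757*(-1/562846)) + 2499379 = ((169495/387988 - 134928/331)*(1/686904) - 2205757/562846) + 2499379 = (-52294342019/128424028*1/686904 - 2205757/562846) + 2499379 = (-52294342019/88214978529312 - 2205757/562846) + 2499379 = -97305120028553837629/24825723902654570976 + 2499379 = 62048795676972850397586275/24825723902654570976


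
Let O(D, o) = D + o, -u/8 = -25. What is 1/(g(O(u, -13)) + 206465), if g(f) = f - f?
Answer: 1/206465 ≈ 4.8434e-6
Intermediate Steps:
u = 200 (u = -8*(-25) = 200)
g(f) = 0
1/(g(O(u, -13)) + 206465) = 1/(0 + 206465) = 1/206465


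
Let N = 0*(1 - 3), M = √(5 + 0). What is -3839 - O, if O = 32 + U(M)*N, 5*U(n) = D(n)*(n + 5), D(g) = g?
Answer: -3871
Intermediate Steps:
M = √5 ≈ 2.2361
N = 0 (N = 0*(-2) = 0)
U(n) = n*(5 + n)/5 (U(n) = (n*(n + 5))/5 = (n*(5 + n))/5 = n*(5 + n)/5)
O = 32 (O = 32 + (√5*(5 + √5)/5)*0 = 32 + 0 = 32)
-3839 - O = -3839 - 1*32 = -3839 - 32 = -3871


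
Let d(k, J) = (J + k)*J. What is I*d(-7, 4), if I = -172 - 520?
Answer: 8304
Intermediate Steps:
d(k, J) = J*(J + k)
I = -692
I*d(-7, 4) = -2768*(4 - 7) = -2768*(-3) = -692*(-12) = 8304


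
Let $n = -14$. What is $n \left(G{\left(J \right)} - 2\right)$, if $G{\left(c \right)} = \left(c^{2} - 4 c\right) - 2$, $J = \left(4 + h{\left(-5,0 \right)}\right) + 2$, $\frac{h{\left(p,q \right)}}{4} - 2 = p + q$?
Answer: $-784$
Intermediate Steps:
$h{\left(p,q \right)} = 8 + 4 p + 4 q$ ($h{\left(p,q \right)} = 8 + 4 \left(p + q\right) = 8 + \left(4 p + 4 q\right) = 8 + 4 p + 4 q$)
$J = -6$ ($J = \left(4 + \left(8 + 4 \left(-5\right) + 4 \cdot 0\right)\right) + 2 = \left(4 + \left(8 - 20 + 0\right)\right) + 2 = \left(4 - 12\right) + 2 = -8 + 2 = -6$)
$G{\left(c \right)} = -2 + c^{2} - 4 c$
$n \left(G{\left(J \right)} - 2\right) = - 14 \left(\left(-2 + \left(-6\right)^{2} - -24\right) - 2\right) = - 14 \left(\left(-2 + 36 + 24\right) - 2\right) = - 14 \left(58 - 2\right) = \left(-14\right) 56 = -784$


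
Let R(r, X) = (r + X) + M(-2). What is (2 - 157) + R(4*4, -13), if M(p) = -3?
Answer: -155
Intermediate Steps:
R(r, X) = -3 + X + r (R(r, X) = (r + X) - 3 = (X + r) - 3 = -3 + X + r)
(2 - 157) + R(4*4, -13) = (2 - 157) + (-3 - 13 + 4*4) = -155 + (-3 - 13 + 16) = -155 + 0 = -155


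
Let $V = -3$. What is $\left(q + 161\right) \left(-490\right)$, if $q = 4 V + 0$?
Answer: $-73010$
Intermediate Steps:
$q = -12$ ($q = 4 \left(-3\right) + 0 = -12 + 0 = -12$)
$\left(q + 161\right) \left(-490\right) = \left(-12 + 161\right) \left(-490\right) = 149 \left(-490\right) = -73010$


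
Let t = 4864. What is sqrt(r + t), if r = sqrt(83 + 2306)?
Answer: sqrt(4864 + sqrt(2389)) ≈ 70.092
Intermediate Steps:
r = sqrt(2389) ≈ 48.877
sqrt(r + t) = sqrt(sqrt(2389) + 4864) = sqrt(4864 + sqrt(2389))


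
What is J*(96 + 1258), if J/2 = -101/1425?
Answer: -273508/1425 ≈ -191.94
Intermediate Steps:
J = -202/1425 (J = 2*(-101/1425) = -202/1425 ≈ -0.14175)
J*(96 + 1258) = -202*(96 + 1258)/1425 = -202/1425*1354 = -273508/1425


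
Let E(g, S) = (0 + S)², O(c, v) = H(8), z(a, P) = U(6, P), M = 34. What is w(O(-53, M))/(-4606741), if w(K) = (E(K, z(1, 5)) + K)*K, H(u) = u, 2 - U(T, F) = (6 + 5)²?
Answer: -113352/4606741 ≈ -0.024606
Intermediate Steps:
U(T, F) = -119 (U(T, F) = 2 - (6 + 5)² = 2 - 1*11² = 2 - 1*121 = 2 - 121 = -119)
z(a, P) = -119
O(c, v) = 8
E(g, S) = S²
w(K) = K*(14161 + K) (w(K) = ((-119)² + K)*K = (14161 + K)*K = K*(14161 + K))
w(O(-53, M))/(-4606741) = (8*(14161 + 8))/(-4606741) = (8*14169)*(-1/4606741) = 113352*(-1/4606741) = -113352/4606741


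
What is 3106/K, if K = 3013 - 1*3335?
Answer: -1553/161 ≈ -9.6460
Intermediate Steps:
K = -322 (K = 3013 - 3335 = -322)
3106/K = 3106/(-322) = 3106*(-1/322) = -1553/161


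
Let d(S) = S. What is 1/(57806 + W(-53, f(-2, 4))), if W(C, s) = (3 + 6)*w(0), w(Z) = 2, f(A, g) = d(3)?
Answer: 1/57824 ≈ 1.7294e-5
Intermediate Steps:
f(A, g) = 3
W(C, s) = 18 (W(C, s) = (3 + 6)*2 = 9*2 = 18)
1/(57806 + W(-53, f(-2, 4))) = 1/(57806 + 18) = 1/57824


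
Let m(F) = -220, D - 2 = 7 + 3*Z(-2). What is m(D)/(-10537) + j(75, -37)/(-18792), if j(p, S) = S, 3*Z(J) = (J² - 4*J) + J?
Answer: 4524109/198011304 ≈ 0.022848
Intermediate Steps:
Z(J) = -J + J²/3 (Z(J) = ((J² - 4*J) + J)/3 = (J² - 3*J)/3 = -J + J²/3)
D = 19 (D = 2 + (7 + 3*((⅓)*(-2)*(-3 - 2))) = 2 + (7 + 3*((⅓)*(-2)*(-5))) = 2 + (7 + 3*(10/3)) = 2 + (7 + 10) = 2 + 17 = 19)
m(D)/(-10537) + j(75, -37)/(-18792) = -220/(-10537) - 37/(-18792) = -220*(-1/10537) - 37*(-1/18792) = 220/10537 + 37/18792 = 4524109/198011304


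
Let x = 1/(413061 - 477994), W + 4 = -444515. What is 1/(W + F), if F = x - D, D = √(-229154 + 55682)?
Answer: -468555752505181/208282117407325939948 + 4216294489*I*√10842/208282117407325939948 ≈ -2.2496e-6 + 2.1078e-9*I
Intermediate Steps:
W = -444519 (W = -4 - 444515 = -444519)
D = 4*I*√10842 (D = √(-173472) = 4*I*√10842 ≈ 416.5*I)
x = -1/64933 (x = 1/(-64933) = -1/64933 ≈ -1.5400e-5)
F = -1/64933 - 4*I*√10842 ≈ -1.54e-5 - 416.5*I
1/(W + F) = 1/(-444519 + (-1/64933 - 4*I*√10842)) = 1/(-28863952228/64933 - 4*I*√10842)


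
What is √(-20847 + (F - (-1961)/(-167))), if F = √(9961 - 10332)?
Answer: √(-581729470 + 27889*I*√371)/167 ≈ 0.066683 + 144.43*I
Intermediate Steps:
F = I*√371 (F = √(-371) = I*√371 ≈ 19.261*I)
√(-20847 + (F - (-1961)/(-167))) = √(-20847 + (I*√371 - (-1961)/(-167))) = √(-20847 + (I*√371 - (-1961)*(-1)/167)) = √(-20847 + (I*√371 - 53*37/167)) = √(-20847 + (I*√371 - 1961/167)) = √(-20847 + (-1961/167 + I*√371)) = √(-3483410/167 + I*√371)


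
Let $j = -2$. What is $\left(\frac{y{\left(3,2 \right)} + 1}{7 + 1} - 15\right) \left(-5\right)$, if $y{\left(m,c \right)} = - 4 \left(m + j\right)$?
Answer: $\frac{615}{8} \approx 76.875$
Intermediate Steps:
$y{\left(m,c \right)} = 8 - 4 m$ ($y{\left(m,c \right)} = - 4 \left(m - 2\right) = - 4 \left(-2 + m\right) = 8 - 4 m$)
$\left(\frac{y{\left(3,2 \right)} + 1}{7 + 1} - 15\right) \left(-5\right) = \left(\frac{\left(8 - 12\right) + 1}{7 + 1} - 15\right) \left(-5\right) = \left(\frac{\left(8 - 12\right) + 1}{8} - 15\right) \left(-5\right) = \left(\left(-4 + 1\right) \frac{1}{8} - 15\right) \left(-5\right) = \left(\left(-3\right) \frac{1}{8} - 15\right) \left(-5\right) = \left(- \frac{3}{8} - 15\right) \left(-5\right) = \left(- \frac{123}{8}\right) \left(-5\right) = \frac{615}{8}$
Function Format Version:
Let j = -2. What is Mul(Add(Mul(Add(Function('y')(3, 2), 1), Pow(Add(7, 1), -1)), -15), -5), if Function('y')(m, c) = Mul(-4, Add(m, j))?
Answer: Rational(615, 8) ≈ 76.875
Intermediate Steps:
Function('y')(m, c) = Add(8, Mul(-4, m)) (Function('y')(m, c) = Mul(-4, Add(m, -2)) = Mul(-4, Add(-2, m)) = Add(8, Mul(-4, m)))
Mul(Add(Mul(Add(Function('y')(3, 2), 1), Pow(Add(7, 1), -1)), -15), -5) = Mul(Add(Mul(Add(Add(8, Mul(-4, 3)), 1), Pow(Add(7, 1), -1)), -15), -5) = Mul(Add(Mul(Add(Add(8, -12), 1), Pow(8, -1)), -15), -5) = Mul(Add(Mul(Add(-4, 1), Rational(1, 8)), -15), -5) = Mul(Add(Mul(-3, Rational(1, 8)), -15), -5) = Mul(Add(Rational(-3, 8), -15), -5) = Mul(Rational(-123, 8), -5) = Rational(615, 8)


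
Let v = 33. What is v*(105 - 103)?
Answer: 66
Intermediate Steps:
v*(105 - 103) = 33*(105 - 103) = 33*2 = 66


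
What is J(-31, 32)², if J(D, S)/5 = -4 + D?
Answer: 30625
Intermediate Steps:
J(D, S) = -20 + 5*D (J(D, S) = 5*(-4 + D) = -20 + 5*D)
J(-31, 32)² = (-20 + 5*(-31))² = (-20 - 155)² = (-175)² = 30625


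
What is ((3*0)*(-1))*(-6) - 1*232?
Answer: -232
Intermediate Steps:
((3*0)*(-1))*(-6) - 1*232 = (0*(-1))*(-6) - 232 = 0*(-6) - 232 = 0 - 232 = -232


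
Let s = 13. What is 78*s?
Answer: 1014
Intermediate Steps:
78*s = 78*13 = 1014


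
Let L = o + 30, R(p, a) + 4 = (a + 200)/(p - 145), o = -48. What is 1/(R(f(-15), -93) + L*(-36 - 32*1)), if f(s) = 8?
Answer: 137/167033 ≈ 0.00082020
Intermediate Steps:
R(p, a) = -4 + (200 + a)/(-145 + p) (R(p, a) = -4 + (a + 200)/(p - 145) = -4 + (200 + a)/(-145 + p))
L = -18 (L = -48 + 30 = -18)
1/(R(f(-15), -93) + L*(-36 - 32*1)) = 1/((780 - 93 - 4*8)/(-145 + 8) - 18*(-36 - 32*1)) = 1/((780 - 93 - 32)/(-137) - 18*(-36 - 32)) = 1/(-1/137*655 - 18*(-68)) = 1/(-655/137 + 1224) = 1/(167033/137) = 137/167033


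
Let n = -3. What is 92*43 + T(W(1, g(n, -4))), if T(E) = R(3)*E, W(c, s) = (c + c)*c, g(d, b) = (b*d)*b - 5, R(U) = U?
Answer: 3962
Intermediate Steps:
g(d, b) = -5 + d*b**2 (g(d, b) = d*b**2 - 5 = -5 + d*b**2)
W(c, s) = 2*c**2 (W(c, s) = (2*c)*c = 2*c**2)
T(E) = 3*E
92*43 + T(W(1, g(n, -4))) = 92*43 + 3*(2*1**2) = 3956 + 3*(2*1) = 3956 + 3*2 = 3956 + 6 = 3962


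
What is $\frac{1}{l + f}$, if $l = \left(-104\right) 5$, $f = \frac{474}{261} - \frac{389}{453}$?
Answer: $- \frac{13137}{6818663} \approx -0.0019266$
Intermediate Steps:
$f = \frac{12577}{13137}$ ($f = 474 \cdot \frac{1}{261} - \frac{389}{453} = \frac{158}{87} - \frac{389}{453} = \frac{12577}{13137} \approx 0.95737$)
$l = -520$
$\frac{1}{l + f} = \frac{1}{-520 + \frac{12577}{13137}} = \frac{1}{- \frac{6818663}{13137}} = - \frac{13137}{6818663}$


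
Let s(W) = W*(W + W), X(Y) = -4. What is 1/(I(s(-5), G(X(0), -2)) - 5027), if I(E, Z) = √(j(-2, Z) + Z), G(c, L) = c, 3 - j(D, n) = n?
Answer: -5027/25270726 - √3/25270726 ≈ -0.00019899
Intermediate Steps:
j(D, n) = 3 - n
s(W) = 2*W² (s(W) = W*(2*W) = 2*W²)
I(E, Z) = √3 (I(E, Z) = √((3 - Z) + Z) = √3)
1/(I(s(-5), G(X(0), -2)) - 5027) = 1/(√3 - 5027) = 1/(-5027 + √3)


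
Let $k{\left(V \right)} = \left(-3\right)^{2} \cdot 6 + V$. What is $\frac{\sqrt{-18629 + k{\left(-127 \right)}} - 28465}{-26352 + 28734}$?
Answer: $- \frac{28465}{2382} + \frac{i \sqrt{2078}}{794} \approx -11.95 + 0.057412 i$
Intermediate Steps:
$k{\left(V \right)} = 54 + V$ ($k{\left(V \right)} = 9 \cdot 6 + V = 54 + V$)
$\frac{\sqrt{-18629 + k{\left(-127 \right)}} - 28465}{-26352 + 28734} = \frac{\sqrt{-18629 + \left(54 - 127\right)} - 28465}{-26352 + 28734} = \frac{\sqrt{-18629 - 73} - 28465}{2382} = \left(\sqrt{-18702} - 28465\right) \frac{1}{2382} = \left(3 i \sqrt{2078} - 28465\right) \frac{1}{2382} = \left(-28465 + 3 i \sqrt{2078}\right) \frac{1}{2382} = - \frac{28465}{2382} + \frac{i \sqrt{2078}}{794}$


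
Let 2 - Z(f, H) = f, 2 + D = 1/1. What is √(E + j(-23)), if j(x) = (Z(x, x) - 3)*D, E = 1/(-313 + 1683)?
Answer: I*√41290430/1370 ≈ 4.6903*I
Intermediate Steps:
D = -1 (D = -2 + 1/1 = -2 + 1 = -1)
Z(f, H) = 2 - f
E = 1/1370 ≈ 0.00072993
j(x) = 1 + x (j(x) = ((2 - x) - 3)*(-1) = (-1 - x)*(-1) = 1 + x)
√(E + j(-23)) = √(1/1370 + (1 - 23)) = √(1/1370 - 22) = √(-30139/1370) = I*√41290430/1370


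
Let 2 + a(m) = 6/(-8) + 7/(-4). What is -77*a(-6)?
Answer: 693/2 ≈ 346.50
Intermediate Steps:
a(m) = -9/2 (a(m) = -2 + (6/(-8) + 7/(-4)) = -2 + (6*(-⅛) + 7*(-¼)) = -2 + (-¾ - 7/4) = -2 - 5/2 = -9/2)
-77*a(-6) = -77*(-9/2) = 693/2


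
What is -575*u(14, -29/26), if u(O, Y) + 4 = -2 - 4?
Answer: 5750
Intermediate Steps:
u(O, Y) = -10 (u(O, Y) = -4 + (-2 - 4) = -4 - 6 = -10)
-575*u(14, -29/26) = -575*(-10) = 5750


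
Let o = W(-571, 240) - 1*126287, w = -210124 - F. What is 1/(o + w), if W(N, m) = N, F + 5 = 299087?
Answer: -1/636064 ≈ -1.5722e-6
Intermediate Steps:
F = 299082 (F = -5 + 299087 = 299082)
w = -509206 (w = -210124 - 1*299082 = -210124 - 299082 = -509206)
o = -126858 (o = -571 - 1*126287 = -571 - 126287 = -126858)
1/(o + w) = 1/(-126858 - 509206) = 1/(-636064) = -1/636064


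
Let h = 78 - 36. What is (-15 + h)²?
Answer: 729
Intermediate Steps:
h = 42
(-15 + h)² = (-15 + 42)² = 27² = 729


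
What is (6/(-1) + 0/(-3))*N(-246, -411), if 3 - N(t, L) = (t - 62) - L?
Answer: 600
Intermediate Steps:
N(t, L) = 65 + L - t (N(t, L) = 3 - ((t - 62) - L) = 3 - ((-62 + t) - L) = 3 - (-62 + t - L) = 3 + (62 + L - t) = 65 + L - t)
(6/(-1) + 0/(-3))*N(-246, -411) = (6/(-1) + 0/(-3))*(65 - 411 - 1*(-246)) = (6*(-1) + 0*(-⅓))*(65 - 411 + 246) = (-6 + 0)*(-100) = -6*(-100) = 600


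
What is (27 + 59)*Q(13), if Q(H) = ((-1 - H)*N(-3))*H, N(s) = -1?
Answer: 15652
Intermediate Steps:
Q(H) = H*(1 + H) (Q(H) = ((-1 - H)*(-1))*H = (1 + H)*H = H*(1 + H))
(27 + 59)*Q(13) = (27 + 59)*(13*(1 + 13)) = 86*(13*14) = 86*182 = 15652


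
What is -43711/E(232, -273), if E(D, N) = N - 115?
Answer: 43711/388 ≈ 112.66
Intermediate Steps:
E(D, N) = -115 + N
-43711/E(232, -273) = -43711/(-115 - 273) = -43711/(-388) = -43711*(-1/388) = 43711/388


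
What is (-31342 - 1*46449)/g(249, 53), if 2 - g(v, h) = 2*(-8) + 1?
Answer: -77791/17 ≈ -4575.9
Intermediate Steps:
g(v, h) = 17 (g(v, h) = 2 - (2*(-8) + 1) = 2 - (-16 + 1) = 2 - 1*(-15) = 2 + 15 = 17)
(-31342 - 1*46449)/g(249, 53) = (-31342 - 1*46449)/17 = (-31342 - 46449)*(1/17) = -77791*1/17 = -77791/17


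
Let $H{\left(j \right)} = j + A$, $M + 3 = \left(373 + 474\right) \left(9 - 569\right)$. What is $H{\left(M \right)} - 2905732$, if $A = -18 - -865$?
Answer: $-3379208$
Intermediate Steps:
$A = 847$ ($A = -18 + 865 = 847$)
$M = -474323$ ($M = -3 + \left(373 + 474\right) \left(9 - 569\right) = -3 + 847 \left(-560\right) = -3 - 474320 = -474323$)
$H{\left(j \right)} = 847 + j$ ($H{\left(j \right)} = j + 847 = 847 + j$)
$H{\left(M \right)} - 2905732 = \left(847 - 474323\right) - 2905732 = -473476 - 2905732 = -3379208$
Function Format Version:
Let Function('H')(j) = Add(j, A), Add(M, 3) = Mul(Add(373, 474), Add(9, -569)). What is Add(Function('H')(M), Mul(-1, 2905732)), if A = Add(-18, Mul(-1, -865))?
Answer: -3379208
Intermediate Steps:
A = 847 (A = Add(-18, 865) = 847)
M = -474323 (M = Add(-3, Mul(Add(373, 474), Add(9, -569))) = Add(-3, Mul(847, -560)) = Add(-3, -474320) = -474323)
Function('H')(j) = Add(847, j) (Function('H')(j) = Add(j, 847) = Add(847, j))
Add(Function('H')(M), Mul(-1, 2905732)) = Add(Add(847, -474323), Mul(-1, 2905732)) = Add(-473476, -2905732) = -3379208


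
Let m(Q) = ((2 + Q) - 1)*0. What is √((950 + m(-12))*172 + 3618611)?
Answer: √3782011 ≈ 1944.7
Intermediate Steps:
m(Q) = 0 (m(Q) = (1 + Q)*0 = 0)
√((950 + m(-12))*172 + 3618611) = √((950 + 0)*172 + 3618611) = √(950*172 + 3618611) = √(163400 + 3618611) = √3782011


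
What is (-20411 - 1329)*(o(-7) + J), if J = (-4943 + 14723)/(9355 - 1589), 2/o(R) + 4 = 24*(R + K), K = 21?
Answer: -8865822010/322289 ≈ -27509.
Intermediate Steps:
o(R) = 2/(500 + 24*R) (o(R) = 2/(-4 + 24*(R + 21)) = 2/(-4 + 24*(21 + R)) = 2/(-4 + (504 + 24*R)) = 2/(500 + 24*R))
J = 4890/3883 (J = 9780/7766 = 9780*(1/7766) = 4890/3883 ≈ 1.2593)
(-20411 - 1329)*(o(-7) + J) = (-20411 - 1329)*(1/(2*(125 + 6*(-7))) + 4890/3883) = -21740*(1/(2*(125 - 42)) + 4890/3883) = -21740*((½)/83 + 4890/3883) = -21740*((½)*(1/83) + 4890/3883) = -21740*(1/166 + 4890/3883) = -21740*815623/644578 = -8865822010/322289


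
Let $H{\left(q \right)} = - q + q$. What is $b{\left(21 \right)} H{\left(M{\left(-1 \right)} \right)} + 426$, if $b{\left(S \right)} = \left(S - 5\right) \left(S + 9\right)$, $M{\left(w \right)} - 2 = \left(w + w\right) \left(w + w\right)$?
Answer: $426$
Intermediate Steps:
$M{\left(w \right)} = 2 + 4 w^{2}$ ($M{\left(w \right)} = 2 + \left(w + w\right) \left(w + w\right) = 2 + 2 w 2 w = 2 + 4 w^{2}$)
$H{\left(q \right)} = 0$
$b{\left(S \right)} = \left(-5 + S\right) \left(9 + S\right)$
$b{\left(21 \right)} H{\left(M{\left(-1 \right)} \right)} + 426 = \left(-45 + 21^{2} + 4 \cdot 21\right) 0 + 426 = \left(-45 + 441 + 84\right) 0 + 426 = 480 \cdot 0 + 426 = 0 + 426 = 426$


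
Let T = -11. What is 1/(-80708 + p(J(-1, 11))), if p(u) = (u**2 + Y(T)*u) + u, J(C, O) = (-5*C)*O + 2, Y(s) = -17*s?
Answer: -1/66743 ≈ -1.4983e-5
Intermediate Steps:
J(C, O) = 2 - 5*C*O (J(C, O) = -5*C*O + 2 = 2 - 5*C*O)
p(u) = u**2 + 188*u (p(u) = (u**2 + (-17*(-11))*u) + u = (u**2 + 187*u) + u = u**2 + 188*u)
1/(-80708 + p(J(-1, 11))) = 1/(-80708 + (2 - 5*(-1)*11)*(188 + (2 - 5*(-1)*11))) = 1/(-80708 + (2 + 55)*(188 + (2 + 55))) = 1/(-80708 + 57*(188 + 57)) = 1/(-80708 + 57*245) = 1/(-80708 + 13965) = 1/(-66743) = -1/66743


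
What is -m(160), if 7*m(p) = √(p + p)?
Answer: -8*√5/7 ≈ -2.5555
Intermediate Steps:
m(p) = √2*√p/7 (m(p) = √(p + p)/7 = √(2*p)/7 = (√2*√p)/7 = √2*√p/7)
-m(160) = -√2*√160/7 = -√2*4*√10/7 = -8*√5/7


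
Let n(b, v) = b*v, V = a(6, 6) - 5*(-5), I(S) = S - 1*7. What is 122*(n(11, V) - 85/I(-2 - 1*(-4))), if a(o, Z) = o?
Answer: 43676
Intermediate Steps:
I(S) = -7 + S (I(S) = S - 7 = -7 + S)
V = 31 (V = 6 - 5*(-5) = 6 + 25 = 31)
122*(n(11, V) - 85/I(-2 - 1*(-4))) = 122*(11*31 - 85/(-7 + (-2 - 1*(-4)))) = 122*(341 - 85/(-7 + (-2 + 4))) = 122*(341 - 85/(-7 + 2)) = 122*(341 - 85/(-5)) = 122*(341 - 85*(-⅕)) = 122*(341 + 17) = 122*358 = 43676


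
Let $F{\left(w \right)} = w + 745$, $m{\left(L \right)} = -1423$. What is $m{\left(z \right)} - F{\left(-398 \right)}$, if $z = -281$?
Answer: $-1770$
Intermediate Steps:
$F{\left(w \right)} = 745 + w$
$m{\left(z \right)} - F{\left(-398 \right)} = -1423 - \left(745 - 398\right) = -1423 - 347 = -1770$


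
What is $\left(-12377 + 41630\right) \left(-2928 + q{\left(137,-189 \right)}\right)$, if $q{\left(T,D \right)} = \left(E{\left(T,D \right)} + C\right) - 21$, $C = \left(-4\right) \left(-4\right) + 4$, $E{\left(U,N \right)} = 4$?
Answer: $-85565025$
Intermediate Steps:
$C = 20$ ($C = 16 + 4 = 20$)
$q{\left(T,D \right)} = 3$ ($q{\left(T,D \right)} = \left(4 + 20\right) - 21 = 24 - 21 = 3$)
$\left(-12377 + 41630\right) \left(-2928 + q{\left(137,-189 \right)}\right) = \left(-12377 + 41630\right) \left(-2928 + 3\right) = 29253 \left(-2925\right) = -85565025$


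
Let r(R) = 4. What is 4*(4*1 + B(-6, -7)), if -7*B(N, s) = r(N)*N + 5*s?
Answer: 348/7 ≈ 49.714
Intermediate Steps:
B(N, s) = -5*s/7 - 4*N/7 (B(N, s) = -(4*N + 5*s)/7 = -5*s/7 - 4*N/7)
4*(4*1 + B(-6, -7)) = 4*(4*1 + (-5/7*(-7) - 4/7*(-6))) = 4*(4 + (5 + 24/7)) = 4*(4 + 59/7) = 4*(87/7) = 348/7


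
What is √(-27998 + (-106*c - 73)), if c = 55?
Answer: I*√33901 ≈ 184.12*I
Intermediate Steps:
√(-27998 + (-106*c - 73)) = √(-27998 + (-106*55 - 73)) = √(-27998 + (-5830 - 73)) = √(-27998 - 5903) = √(-33901) = I*√33901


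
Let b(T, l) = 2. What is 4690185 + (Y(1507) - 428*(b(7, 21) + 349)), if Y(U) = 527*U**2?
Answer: 1201382780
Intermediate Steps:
4690185 + (Y(1507) - 428*(b(7, 21) + 349)) = 4690185 + (527*1507**2 - 428*(2 + 349)) = 4690185 + (527*2271049 - 428*351) = 4690185 + (1196842823 - 1*150228) = 4690185 + (1196842823 - 150228) = 4690185 + 1196692595 = 1201382780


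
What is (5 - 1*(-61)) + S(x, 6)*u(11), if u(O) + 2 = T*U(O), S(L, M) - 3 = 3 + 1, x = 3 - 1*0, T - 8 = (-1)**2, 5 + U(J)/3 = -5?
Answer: -1838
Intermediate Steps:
U(J) = -30 (U(J) = -15 + 3*(-5) = -15 - 15 = -30)
T = 9 (T = 8 + (-1)**2 = 8 + 1 = 9)
x = 3 (x = 3 + 0 = 3)
S(L, M) = 7 (S(L, M) = 3 + (3 + 1) = 3 + 4 = 7)
u(O) = -272 (u(O) = -2 + 9*(-30) = -2 - 270 = -272)
(5 - 1*(-61)) + S(x, 6)*u(11) = (5 - 1*(-61)) + 7*(-272) = (5 + 61) - 1904 = 66 - 1904 = -1838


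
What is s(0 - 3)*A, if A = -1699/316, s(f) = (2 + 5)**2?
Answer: -83251/316 ≈ -263.45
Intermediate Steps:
s(f) = 49 (s(f) = 7**2 = 49)
A = -1699/316 (A = -1699*1/316 = -1699/316 ≈ -5.3766)
s(0 - 3)*A = 49*(-1699/316) = -83251/316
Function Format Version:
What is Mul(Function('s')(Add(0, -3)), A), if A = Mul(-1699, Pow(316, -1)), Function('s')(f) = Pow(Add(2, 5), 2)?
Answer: Rational(-83251, 316) ≈ -263.45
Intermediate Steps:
Function('s')(f) = 49 (Function('s')(f) = Pow(7, 2) = 49)
A = Rational(-1699, 316) (A = Mul(-1699, Rational(1, 316)) = Rational(-1699, 316) ≈ -5.3766)
Mul(Function('s')(Add(0, -3)), A) = Mul(49, Rational(-1699, 316)) = Rational(-83251, 316)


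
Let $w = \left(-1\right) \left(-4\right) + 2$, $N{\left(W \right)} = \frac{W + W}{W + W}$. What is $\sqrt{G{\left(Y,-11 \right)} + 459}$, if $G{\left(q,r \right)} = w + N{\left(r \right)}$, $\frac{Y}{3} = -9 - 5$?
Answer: $\sqrt{466} \approx 21.587$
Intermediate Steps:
$Y = -42$ ($Y = 3 \left(-9 - 5\right) = 3 \left(-14\right) = -42$)
$N{\left(W \right)} = 1$ ($N{\left(W \right)} = \frac{2 W}{2 W} = 2 W \frac{1}{2 W} = 1$)
$w = 6$ ($w = 4 + 2 = 6$)
$G{\left(q,r \right)} = 7$ ($G{\left(q,r \right)} = 6 + 1 = 7$)
$\sqrt{G{\left(Y,-11 \right)} + 459} = \sqrt{7 + 459} = \sqrt{466}$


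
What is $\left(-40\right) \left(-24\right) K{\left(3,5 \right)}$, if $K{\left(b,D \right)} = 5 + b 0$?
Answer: $4800$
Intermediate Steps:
$K{\left(b,D \right)} = 5$ ($K{\left(b,D \right)} = 5 + 0 = 5$)
$\left(-40\right) \left(-24\right) K{\left(3,5 \right)} = \left(-40\right) \left(-24\right) 5 = 960 \cdot 5 = 4800$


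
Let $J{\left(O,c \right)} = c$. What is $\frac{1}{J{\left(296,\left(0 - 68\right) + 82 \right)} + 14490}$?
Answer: $\frac{1}{14504} \approx 6.8947 \cdot 10^{-5}$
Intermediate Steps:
$\frac{1}{J{\left(296,\left(0 - 68\right) + 82 \right)} + 14490} = \frac{1}{\left(\left(0 - 68\right) + 82\right) + 14490} = \frac{1}{\left(-68 + 82\right) + 14490} = \frac{1}{14 + 14490} = \frac{1}{14504}$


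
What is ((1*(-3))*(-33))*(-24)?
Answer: -2376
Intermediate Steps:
((1*(-3))*(-33))*(-24) = -3*(-33)*(-24) = 99*(-24) = -2376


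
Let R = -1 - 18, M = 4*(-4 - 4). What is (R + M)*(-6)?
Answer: 306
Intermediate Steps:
M = -32 (M = 4*(-8) = -32)
R = -19
(R + M)*(-6) = (-19 - 32)*(-6) = -51*(-6) = 306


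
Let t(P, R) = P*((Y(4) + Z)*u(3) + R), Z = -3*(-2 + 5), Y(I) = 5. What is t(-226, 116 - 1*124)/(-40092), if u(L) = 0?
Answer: -452/10023 ≈ -0.045096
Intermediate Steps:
Z = -9 (Z = -3*3 = -9)
t(P, R) = P*R (t(P, R) = P*((5 - 9)*0 + R) = P*(-4*0 + R) = P*(0 + R) = P*R)
t(-226, 116 - 1*124)/(-40092) = -226*(116 - 1*124)/(-40092) = -226*(116 - 124)*(-1/40092) = -226*(-8)*(-1/40092) = 1808*(-1/40092) = -452/10023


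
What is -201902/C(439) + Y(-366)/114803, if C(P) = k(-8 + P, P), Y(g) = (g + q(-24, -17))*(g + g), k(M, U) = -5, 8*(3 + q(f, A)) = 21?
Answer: 46360592477/1148030 ≈ 40383.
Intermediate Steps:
q(f, A) = -3/8 (q(f, A) = -3 + (⅛)*21 = -3 + 21/8 = -3/8)
Y(g) = 2*g*(-3/8 + g) (Y(g) = (g - 3/8)*(g + g) = (-3/8 + g)*(2*g) = 2*g*(-3/8 + g))
C(P) = -5
-201902/C(439) + Y(-366)/114803 = -201902/(-5) + ((¼)*(-366)*(-3 + 8*(-366)))/114803 = -201902*(-⅕) + ((¼)*(-366)*(-3 - 2928))*(1/114803) = 201902/5 + ((¼)*(-366)*(-2931))*(1/114803) = 201902/5 + (536373/2)*(1/114803) = 201902/5 + 536373/229606 = 46360592477/1148030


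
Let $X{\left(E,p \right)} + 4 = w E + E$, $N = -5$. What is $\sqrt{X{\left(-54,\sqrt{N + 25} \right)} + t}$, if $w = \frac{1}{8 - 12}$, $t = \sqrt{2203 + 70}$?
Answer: $\frac{\sqrt{-178 + 4 \sqrt{2273}}}{2} \approx 1.7821$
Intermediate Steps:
$t = \sqrt{2273} \approx 47.676$
$w = - \frac{1}{4}$ ($w = \frac{1}{-4} = - \frac{1}{4} \approx -0.25$)
$X{\left(E,p \right)} = -4 + \frac{3 E}{4}$ ($X{\left(E,p \right)} = -4 + \left(- \frac{E}{4} + E\right) = -4 + \frac{3 E}{4}$)
$\sqrt{X{\left(-54,\sqrt{N + 25} \right)} + t} = \sqrt{\left(-4 + \frac{3}{4} \left(-54\right)\right) + \sqrt{2273}} = \sqrt{\left(-4 - \frac{81}{2}\right) + \sqrt{2273}} = \sqrt{- \frac{89}{2} + \sqrt{2273}}$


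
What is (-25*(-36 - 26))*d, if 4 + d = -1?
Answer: -7750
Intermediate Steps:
d = -5 (d = -4 - 1 = -5)
(-25*(-36 - 26))*d = -25*(-36 - 26)*(-5) = -25*(-62)*(-5) = 1550*(-5) = -7750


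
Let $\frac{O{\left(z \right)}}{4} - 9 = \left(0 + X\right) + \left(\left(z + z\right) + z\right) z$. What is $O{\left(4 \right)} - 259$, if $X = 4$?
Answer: $-15$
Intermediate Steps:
$O{\left(z \right)} = 52 + 12 z^{2}$ ($O{\left(z \right)} = 36 + 4 \left(\left(0 + 4\right) + \left(\left(z + z\right) + z\right) z\right) = 36 + 4 \left(4 + \left(2 z + z\right) z\right) = 36 + 4 \left(4 + 3 z z\right) = 36 + 4 \left(4 + 3 z^{2}\right) = 36 + \left(16 + 12 z^{2}\right) = 52 + 12 z^{2}$)
$O{\left(4 \right)} - 259 = \left(52 + 12 \cdot 4^{2}\right) - 259 = \left(52 + 12 \cdot 16\right) - 259 = \left(52 + 192\right) - 259 = 244 - 259 = -15$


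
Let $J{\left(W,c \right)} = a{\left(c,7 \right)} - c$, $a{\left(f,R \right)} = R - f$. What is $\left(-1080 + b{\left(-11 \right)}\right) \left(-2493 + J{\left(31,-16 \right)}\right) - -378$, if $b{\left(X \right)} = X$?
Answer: $2677692$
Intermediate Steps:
$J{\left(W,c \right)} = 7 - 2 c$ ($J{\left(W,c \right)} = \left(7 - c\right) - c = 7 - 2 c$)
$\left(-1080 + b{\left(-11 \right)}\right) \left(-2493 + J{\left(31,-16 \right)}\right) - -378 = \left(-1080 - 11\right) \left(-2493 + \left(7 - -32\right)\right) - -378 = - 1091 \left(-2493 + \left(7 + 32\right)\right) + 378 = - 1091 \left(-2493 + 39\right) + 378 = \left(-1091\right) \left(-2454\right) + 378 = 2677314 + 378 = 2677692$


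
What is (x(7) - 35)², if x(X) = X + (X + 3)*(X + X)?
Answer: 12544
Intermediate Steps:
x(X) = X + 2*X*(3 + X) (x(X) = X + (3 + X)*(2*X) = X + 2*X*(3 + X))
(x(7) - 35)² = (7*(7 + 2*7) - 35)² = (7*(7 + 14) - 35)² = (7*21 - 35)² = (147 - 35)² = 112² = 12544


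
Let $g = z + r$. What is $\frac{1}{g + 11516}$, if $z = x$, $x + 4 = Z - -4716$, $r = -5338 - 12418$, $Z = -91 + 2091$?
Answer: $\frac{1}{472} \approx 0.0021186$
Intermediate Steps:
$Z = 2000$
$r = -17756$
$x = 6712$ ($x = -4 + \left(2000 - -4716\right) = -4 + \left(2000 + 4716\right) = -4 + 6716 = 6712$)
$z = 6712$
$g = -11044$ ($g = 6712 - 17756 = -11044$)
$\frac{1}{g + 11516} = \frac{1}{-11044 + 11516} = \frac{1}{472}$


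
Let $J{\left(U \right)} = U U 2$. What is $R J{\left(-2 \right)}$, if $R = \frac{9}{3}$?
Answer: $24$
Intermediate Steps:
$J{\left(U \right)} = 2 U^{2}$ ($J{\left(U \right)} = U^{2} \cdot 2 = 2 U^{2}$)
$R = 3$ ($R = 9 \cdot \frac{1}{3} = 3$)
$R J{\left(-2 \right)} = 3 \cdot 2 \left(-2\right)^{2} = 3 \cdot 2 \cdot 4 = 3 \cdot 8 = 24$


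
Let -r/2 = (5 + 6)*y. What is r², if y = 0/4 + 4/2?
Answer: 1936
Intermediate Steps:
y = 2 (y = 0*(¼) + 4*(½) = 0 + 2 = 2)
r = -44 (r = -2*(5 + 6)*2 = -22*2 = -2*22 = -44)
r² = (-44)² = 1936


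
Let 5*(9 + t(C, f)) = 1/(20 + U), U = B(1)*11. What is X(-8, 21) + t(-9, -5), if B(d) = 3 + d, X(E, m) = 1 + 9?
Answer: 321/320 ≈ 1.0031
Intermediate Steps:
X(E, m) = 10
U = 44 (U = (3 + 1)*11 = 4*11 = 44)
t(C, f) = -2879/320 (t(C, f) = -9 + 1/(5*(20 + 44)) = -9 + (1/5)/64 = -9 + (1/5)*(1/64) = -9 + 1/320 = -2879/320)
X(-8, 21) + t(-9, -5) = 10 - 2879/320 = 321/320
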